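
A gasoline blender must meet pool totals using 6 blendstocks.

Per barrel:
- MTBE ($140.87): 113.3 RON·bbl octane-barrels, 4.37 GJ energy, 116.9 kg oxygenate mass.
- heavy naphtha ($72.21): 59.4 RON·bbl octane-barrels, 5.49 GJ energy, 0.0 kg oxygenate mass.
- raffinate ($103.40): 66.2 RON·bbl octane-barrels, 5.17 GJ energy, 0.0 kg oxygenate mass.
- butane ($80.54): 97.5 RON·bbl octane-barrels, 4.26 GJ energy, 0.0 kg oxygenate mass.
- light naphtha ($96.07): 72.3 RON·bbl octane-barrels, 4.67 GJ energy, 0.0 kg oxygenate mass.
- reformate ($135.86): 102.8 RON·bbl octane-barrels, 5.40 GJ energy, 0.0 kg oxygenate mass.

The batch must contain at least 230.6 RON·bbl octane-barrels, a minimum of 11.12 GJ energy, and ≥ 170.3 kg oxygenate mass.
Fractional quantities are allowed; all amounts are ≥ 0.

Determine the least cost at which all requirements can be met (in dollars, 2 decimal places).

Set it up as a linear program. Let x1 = barrels of MTBE, x2 = barrels of heavy naphtha, x3 = barrels of raffinate, x4 = barrels of butane, x5 = barrels of light naphtha, x6 = barrels of reformate.
Minimise 140.87x1 + 72.21x2 + 103.4x3 + 80.54x4 + 96.07x5 + 135.86x6 with:
  113.3x1 + 59.4x2 + 66.2x3 + 97.5x4 + 72.3x5 + 102.8x6 ≥ 230.6   (octane-barrels)
  4.37x1 + 5.49x2 + 5.17x3 + 4.26x4 + 4.67x5 + 5.4x6 ≥ 11.12   (energy)
  116.9x1 ≥ 170.3   (oxygenate mass)
  x1, x2, x3, x4, x5, x6 ≥ 0.
The cheapest feasible vertex uses only MTBE, heavy naphtha, butane; raffinate, light naphtha, reformate are not used. There the octane-barrels, energy, oxygenate mass constraints are tight.
So MTBE = 1.4568 barrels, heavy naphtha = 0.65292 barrels, butane = 0.27447 barrels.
Cost = 140.87·1.4568 + 72.21·0.65292 + 80.54·0.27447 = 274.4726.

$274.47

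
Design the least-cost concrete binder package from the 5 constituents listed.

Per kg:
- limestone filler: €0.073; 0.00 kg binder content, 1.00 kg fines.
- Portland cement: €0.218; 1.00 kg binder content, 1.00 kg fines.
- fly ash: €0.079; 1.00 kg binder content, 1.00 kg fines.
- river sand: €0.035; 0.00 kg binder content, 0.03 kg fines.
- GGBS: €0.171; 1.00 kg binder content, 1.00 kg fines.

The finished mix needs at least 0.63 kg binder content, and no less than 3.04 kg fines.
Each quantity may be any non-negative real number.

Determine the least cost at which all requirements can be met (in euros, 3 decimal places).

€0.226

Let x1 = kg of limestone filler, x2 = kg of Portland cement, x3 = kg of fly ash, x4 = kg of river sand, x5 = kg of GGBS.
Minimise 0.073x1 + 0.218x2 + 0.079x3 + 0.035x4 + 0.171x5 subject to:
  1x2 + 1x3 + 1x5 ≥ 0.63   (binder content)
  1x1 + 1x2 + 1x3 + 0.03x4 + 1x5 ≥ 3.04   (fines)
  x1, x2, x3, x4, x5 ≥ 0.
The optimal basis is {limestone filler, fly ash}; Portland cement, river sand, GGBS drop out. Binding constraints: binder content and fines.
So limestone filler = 2.41 kg, fly ash = 0.63 kg.
Objective = 0.073·2.41 + 0.079·0.63 = 0.22570.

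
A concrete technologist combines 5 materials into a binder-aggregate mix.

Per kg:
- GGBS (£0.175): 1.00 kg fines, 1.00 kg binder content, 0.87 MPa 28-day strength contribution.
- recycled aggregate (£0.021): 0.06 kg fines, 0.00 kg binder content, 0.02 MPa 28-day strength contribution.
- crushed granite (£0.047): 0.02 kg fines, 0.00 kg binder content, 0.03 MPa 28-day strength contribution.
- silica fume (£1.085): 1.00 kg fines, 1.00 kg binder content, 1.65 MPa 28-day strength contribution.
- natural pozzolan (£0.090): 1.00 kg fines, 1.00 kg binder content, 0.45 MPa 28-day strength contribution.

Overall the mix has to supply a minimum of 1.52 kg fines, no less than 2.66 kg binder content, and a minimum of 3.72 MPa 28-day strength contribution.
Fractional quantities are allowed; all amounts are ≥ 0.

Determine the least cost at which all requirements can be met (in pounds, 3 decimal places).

£0.744

Treat it as an LP. Let x1 = kg of GGBS, x2 = kg of recycled aggregate, x3 = kg of crushed granite, x4 = kg of silica fume, x5 = kg of natural pozzolan.
min 0.175x1 + 0.021x2 + 0.047x3 + 1.085x4 + 0.09x5 with:
  1x1 + 0.06x2 + 0.02x3 + 1x4 + 1x5 ≥ 1.52   (fines)
  1x1 + 1x4 + 1x5 ≥ 2.66   (binder content)
  0.87x1 + 0.02x2 + 0.03x3 + 1.65x4 + 0.45x5 ≥ 3.72   (28-day strength contribution)
  x1, x2, x3, x4, x5 ≥ 0.
The cheapest feasible vertex uses only natural pozzolan; GGBS, recycled aggregate, crushed granite, silica fume are not used. Binding constraint: 28-day strength contribution.
Optimal quantities: natural pozzolan = 8.267 kg.
Hence cost = 0.09·8.267 = £0.74403.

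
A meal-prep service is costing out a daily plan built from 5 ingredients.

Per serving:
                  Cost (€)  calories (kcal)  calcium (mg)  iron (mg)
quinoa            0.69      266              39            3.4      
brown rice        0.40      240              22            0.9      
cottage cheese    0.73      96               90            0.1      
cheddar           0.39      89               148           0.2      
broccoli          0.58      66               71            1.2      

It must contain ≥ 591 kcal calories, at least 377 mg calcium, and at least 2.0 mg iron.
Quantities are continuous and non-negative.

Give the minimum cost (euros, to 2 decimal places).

Treat it as an LP. Let x1 = servings of quinoa, x2 = servings of brown rice, x3 = servings of cottage cheese, x4 = servings of cheddar, x5 = servings of broccoli.
Minimize 0.69x1 + 0.4x2 + 0.73x3 + 0.39x4 + 0.58x5 with:
  266x1 + 240x2 + 96x3 + 89x4 + 66x5 ≥ 591   (calories)
  39x1 + 22x2 + 90x3 + 148x4 + 71x5 ≥ 377   (calcium)
  3.4x1 + 0.9x2 + 0.1x3 + 0.2x4 + 1.2x5 ≥ 2   (iron)
  x1, x2, x3, x4, x5 ≥ 0.
The cheapest feasible vertex uses only quinoa, brown rice, cheddar; cottage cheese, broccoli are not used. The calories, calcium, iron requirements are met with equality.
Solving gives x1 = 0.03828, x2 = 1.565, x4 = 2.305.
Hence cost = 0.69·0.03828 + 0.4·1.565 + 0.39·2.305 = €1.5514.

€1.55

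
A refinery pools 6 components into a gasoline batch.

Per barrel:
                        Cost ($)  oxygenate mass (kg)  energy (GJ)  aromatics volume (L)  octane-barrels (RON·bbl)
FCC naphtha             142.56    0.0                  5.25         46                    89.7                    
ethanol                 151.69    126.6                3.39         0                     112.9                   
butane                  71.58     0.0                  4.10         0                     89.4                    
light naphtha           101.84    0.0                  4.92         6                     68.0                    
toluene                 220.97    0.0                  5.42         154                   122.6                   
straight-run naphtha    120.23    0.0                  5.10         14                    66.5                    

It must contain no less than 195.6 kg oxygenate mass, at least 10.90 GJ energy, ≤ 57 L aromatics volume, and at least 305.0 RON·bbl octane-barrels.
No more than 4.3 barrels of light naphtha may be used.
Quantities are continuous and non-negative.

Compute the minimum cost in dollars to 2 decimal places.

$338.91

Let x1 = barrels of FCC naphtha, x2 = barrels of ethanol, x3 = barrels of butane, x4 = barrels of light naphtha, x5 = barrels of toluene, x6 = barrels of straight-run naphtha.
Minimize 142.56x1 + 151.69x2 + 71.58x3 + 101.84x4 + 220.97x5 + 120.23x6 subject to:
  126.6x2 ≥ 195.6   (oxygenate mass)
  5.25x1 + 3.39x2 + 4.1x3 + 4.92x4 + 5.42x5 + 5.1x6 ≥ 10.9   (energy)
  46x1 + 6x4 + 154x5 + 14x6 ≤ 57   (aromatics volume)
  89.7x1 + 112.9x2 + 89.4x3 + 68x4 + 122.6x5 + 66.5x6 ≥ 305   (octane-barrels)
  x4 ≤ 4.3
  x1, x2, x3, x4, x5, x6 ≥ 0.
The minimum-cost mix takes nothing from FCC naphtha, light naphtha, toluene, straight-run naphtha — only ethanol, butane. The oxygenate mass and octane-barrels requirements are met with equality.
Optimal quantities: ethanol = 1.54502 barrels, butane = 1.46048 barrels.
Cost = 151.69·1.54502 + 71.58·1.46048 = 338.9052.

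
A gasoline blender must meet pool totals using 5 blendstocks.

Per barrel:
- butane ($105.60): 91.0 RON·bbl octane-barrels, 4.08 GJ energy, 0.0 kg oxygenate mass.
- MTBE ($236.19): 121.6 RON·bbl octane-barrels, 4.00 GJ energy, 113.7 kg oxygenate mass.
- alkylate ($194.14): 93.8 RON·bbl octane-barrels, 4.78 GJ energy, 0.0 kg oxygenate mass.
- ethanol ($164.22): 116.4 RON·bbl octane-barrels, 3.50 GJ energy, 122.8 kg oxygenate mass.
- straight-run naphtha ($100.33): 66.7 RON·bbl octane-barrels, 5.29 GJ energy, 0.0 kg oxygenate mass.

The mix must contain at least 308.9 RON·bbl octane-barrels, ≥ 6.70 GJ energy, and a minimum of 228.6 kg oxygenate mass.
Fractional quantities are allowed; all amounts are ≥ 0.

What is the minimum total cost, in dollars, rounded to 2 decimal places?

$412.71

Let x1 = barrels of butane, x2 = barrels of MTBE, x3 = barrels of alkylate, x4 = barrels of ethanol, x5 = barrels of straight-run naphtha.
Minimise 105.6x1 + 236.19x2 + 194.14x3 + 164.22x4 + 100.33x5 subject to:
  91x1 + 121.6x2 + 93.8x3 + 116.4x4 + 66.7x5 ≥ 308.9   (octane-barrels)
  4.08x1 + 4x2 + 4.78x3 + 3.5x4 + 5.29x5 ≥ 6.7   (energy)
  113.7x2 + 122.8x4 ≥ 228.6   (oxygenate mass)
  x1, x2, x3, x4, x5 ≥ 0.
The optimal basis is {butane, ethanol}; MTBE, alkylate, straight-run naphtha drop out. The octane-barrels and oxygenate mass requirements are met with equality.
Solving gives x1 = 1.01334, x4 = 1.86156.
Total cost: 105.6·1.01334 + 164.22·1.86156 = 412.7141.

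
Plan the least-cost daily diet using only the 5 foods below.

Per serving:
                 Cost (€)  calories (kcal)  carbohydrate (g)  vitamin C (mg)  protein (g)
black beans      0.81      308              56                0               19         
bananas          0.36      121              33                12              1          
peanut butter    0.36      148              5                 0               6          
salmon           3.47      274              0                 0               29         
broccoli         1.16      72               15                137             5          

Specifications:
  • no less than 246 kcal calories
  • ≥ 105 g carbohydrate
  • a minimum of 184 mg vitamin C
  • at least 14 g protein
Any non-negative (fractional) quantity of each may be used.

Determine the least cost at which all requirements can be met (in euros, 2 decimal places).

This is a linear program. Let x1 = servings of black beans, x2 = servings of bananas, x3 = servings of peanut butter, x4 = servings of salmon, x5 = servings of broccoli.
Minimise 0.81x1 + 0.36x2 + 0.36x3 + 3.47x4 + 1.16x5 with:
  308x1 + 121x2 + 148x3 + 274x4 + 72x5 ≥ 246   (calories)
  56x1 + 33x2 + 5x3 + 15x5 ≥ 105   (carbohydrate)
  12x2 + 137x5 ≥ 184   (vitamin C)
  19x1 + 1x2 + 6x3 + 29x4 + 5x5 ≥ 14   (protein)
  x1, x2, x3, x4, x5 ≥ 0.
The cheapest feasible vertex uses only black beans, bananas, broccoli; peanut butter, salmon are not used. There the carbohydrate, vitamin C, protein constraints are tight.
So black beans = 0.321 servings, bananas = 2.111 servings, broccoli = 1.158 servings.
Cost = 0.81·0.321 + 0.36·2.111 + 1.16·1.158 = 2.3633.

€2.36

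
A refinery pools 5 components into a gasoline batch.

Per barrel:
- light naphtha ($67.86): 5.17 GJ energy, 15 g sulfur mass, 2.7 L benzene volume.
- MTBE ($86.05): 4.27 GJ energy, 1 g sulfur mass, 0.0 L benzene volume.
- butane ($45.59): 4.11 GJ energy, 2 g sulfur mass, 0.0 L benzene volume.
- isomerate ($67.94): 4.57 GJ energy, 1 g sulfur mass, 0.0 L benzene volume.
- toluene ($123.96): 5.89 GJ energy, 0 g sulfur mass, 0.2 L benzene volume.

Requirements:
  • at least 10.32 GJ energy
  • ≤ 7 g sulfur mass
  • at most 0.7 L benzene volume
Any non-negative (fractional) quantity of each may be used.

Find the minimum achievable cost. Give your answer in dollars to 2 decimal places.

$114.47

Set it up as a linear program. Let x1 = barrels of light naphtha, x2 = barrels of MTBE, x3 = barrels of butane, x4 = barrels of isomerate, x5 = barrels of toluene.
Minimise 67.86x1 + 86.05x2 + 45.59x3 + 67.94x4 + 123.96x5 with:
  5.17x1 + 4.27x2 + 4.11x3 + 4.57x4 + 5.89x5 ≥ 10.32   (energy)
  15x1 + 1x2 + 2x3 + 1x4 ≤ 7   (sulfur mass)
  2.7x1 + 0.2x5 ≤ 0.7   (benzene volume)
  x1, x2, x3, x4, x5 ≥ 0.
The cheapest feasible vertex uses only butane; light naphtha, MTBE, isomerate, toluene are not used. The energy requirement is met with equality.
So butane = 2.5109 barrels.
Hence cost = 45.59·2.5109 = $114.4719.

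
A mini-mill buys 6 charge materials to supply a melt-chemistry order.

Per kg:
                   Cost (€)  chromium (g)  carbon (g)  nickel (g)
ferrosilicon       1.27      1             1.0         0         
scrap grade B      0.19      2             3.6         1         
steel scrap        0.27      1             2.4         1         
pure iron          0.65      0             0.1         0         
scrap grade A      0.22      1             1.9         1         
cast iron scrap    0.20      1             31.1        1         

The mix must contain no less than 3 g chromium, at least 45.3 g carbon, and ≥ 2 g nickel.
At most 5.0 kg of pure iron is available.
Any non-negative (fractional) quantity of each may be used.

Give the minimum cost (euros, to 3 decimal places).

€0.428

Let x1 = kg of ferrosilicon, x2 = kg of scrap grade B, x3 = kg of steel scrap, x4 = kg of pure iron, x5 = kg of scrap grade A, x6 = kg of cast iron scrap.
Minimize 1.27x1 + 0.19x2 + 0.27x3 + 0.65x4 + 0.22x5 + 0.2x6 with:
  1x1 + 2x2 + 1x3 + 1x5 + 1x6 ≥ 3   (chromium)
  1x1 + 3.6x2 + 2.4x3 + 0.1x4 + 1.9x5 + 31.1x6 ≥ 45.3   (carbon)
  1x2 + 1x3 + 1x5 + 1x6 ≥ 2   (nickel)
  x4 ≤ 5
  x1, x2, x3, x4, x5, x6 ≥ 0.
The minimum-cost mix takes nothing from ferrosilicon, steel scrap, pure iron, scrap grade A — only scrap grade B, cast iron scrap. The chromium and carbon requirements are met with equality.
Solving gives x2 = 0.8191, x6 = 1.362.
Cost = 0.19·0.8191 + 0.2·1.362 = 0.42803.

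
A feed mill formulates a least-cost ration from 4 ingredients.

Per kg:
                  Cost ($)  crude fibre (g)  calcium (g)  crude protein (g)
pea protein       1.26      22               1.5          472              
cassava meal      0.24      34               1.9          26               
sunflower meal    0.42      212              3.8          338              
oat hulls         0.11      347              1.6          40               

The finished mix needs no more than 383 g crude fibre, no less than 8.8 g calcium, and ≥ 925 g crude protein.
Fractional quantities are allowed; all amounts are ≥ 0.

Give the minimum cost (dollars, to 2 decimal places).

$1.84

This is a linear program. Let x1 = kg of pea protein, x2 = kg of cassava meal, x3 = kg of sunflower meal, x4 = kg of oat hulls.
Minimize 1.26x1 + 0.24x2 + 0.42x3 + 0.11x4 subject to:
  22x1 + 34x2 + 212x3 + 347x4 ≤ 383   (crude fibre)
  1.5x1 + 1.9x2 + 3.8x3 + 1.6x4 ≥ 8.8   (calcium)
  472x1 + 26x2 + 338x3 + 40x4 ≥ 925   (crude protein)
  x1, x2, x3, x4 ≥ 0.
The minimum-cost mix takes nothing from oat hulls — only pea protein, cassava meal, sunflower meal. There the crude fibre, calcium, crude protein constraints are tight.
Solving gives x1 = 0.7735, x2 = 0.8366, x3 = 1.592.
Total cost: 1.26·0.7735 + 0.24·0.8366 + 0.42·1.592 = 1.8440.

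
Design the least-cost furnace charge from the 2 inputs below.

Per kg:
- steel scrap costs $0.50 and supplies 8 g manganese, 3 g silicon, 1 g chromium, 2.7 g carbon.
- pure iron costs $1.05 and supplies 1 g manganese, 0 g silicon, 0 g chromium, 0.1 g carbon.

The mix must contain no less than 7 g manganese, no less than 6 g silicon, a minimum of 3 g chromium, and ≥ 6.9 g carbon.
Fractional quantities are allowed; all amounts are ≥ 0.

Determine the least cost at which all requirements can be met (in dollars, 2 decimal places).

$1.50

Let x1 = kg of steel scrap, x2 = kg of pure iron.
Minimise 0.5x1 + 1.05x2 with:
  8x1 + 1x2 ≥ 7   (manganese)
  3x1 ≥ 6   (silicon)
  1x1 ≥ 3   (chromium)
  2.7x1 + 0.1x2 ≥ 6.9   (carbon)
  x1, x2 ≥ 0.
The cheapest feasible vertex uses only steel scrap; pure iron is not used. There the chromium constraint is tight.
Solving gives x1 = 3.
Objective = 0.5·3 = 1.5000.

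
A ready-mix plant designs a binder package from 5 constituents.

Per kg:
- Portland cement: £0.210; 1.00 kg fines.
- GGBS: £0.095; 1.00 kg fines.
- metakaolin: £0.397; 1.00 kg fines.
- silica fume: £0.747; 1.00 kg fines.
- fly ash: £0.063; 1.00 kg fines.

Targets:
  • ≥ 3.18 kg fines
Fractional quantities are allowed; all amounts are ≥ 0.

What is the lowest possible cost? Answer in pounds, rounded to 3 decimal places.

£0.200

Treat it as an LP. Let x1 = kg of Portland cement, x2 = kg of GGBS, x3 = kg of metakaolin, x4 = kg of silica fume, x5 = kg of fly ash.
min 0.21x1 + 0.095x2 + 0.397x3 + 0.747x4 + 0.063x5 subject to:
  1x1 + 1x2 + 1x3 + 1x4 + 1x5 ≥ 3.18   (fines)
  x1, x2, x3, x4, x5 ≥ 0.
The minimum-cost mix takes nothing from Portland cement, GGBS, metakaolin, silica fume — only fly ash. There the fines constraint is tight.
Solving gives x5 = 3.18.
Total cost: 0.063·3.18 = 0.20034.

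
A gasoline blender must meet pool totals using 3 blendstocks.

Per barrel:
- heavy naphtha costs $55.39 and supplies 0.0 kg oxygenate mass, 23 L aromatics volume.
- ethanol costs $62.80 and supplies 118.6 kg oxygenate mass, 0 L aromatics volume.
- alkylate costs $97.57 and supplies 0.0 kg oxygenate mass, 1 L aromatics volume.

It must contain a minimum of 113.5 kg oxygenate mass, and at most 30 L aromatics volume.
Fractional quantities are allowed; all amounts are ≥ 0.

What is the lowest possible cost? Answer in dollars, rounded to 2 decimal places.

Set it up as a linear program. Let x1 = barrels of heavy naphtha, x2 = barrels of ethanol, x3 = barrels of alkylate.
min 55.39x1 + 62.8x2 + 97.57x3 s.t.:
  118.6x2 ≥ 113.5   (oxygenate mass)
  23x1 + 1x3 ≤ 30   (aromatics volume)
  x1, x2, x3 ≥ 0.
The cheapest feasible vertex uses only ethanol; heavy naphtha, alkylate are not used. There the oxygenate mass constraint is tight.
So ethanol = 0.957 barrels.
Hence cost = 62.8·0.957 = $60.0996.

$60.10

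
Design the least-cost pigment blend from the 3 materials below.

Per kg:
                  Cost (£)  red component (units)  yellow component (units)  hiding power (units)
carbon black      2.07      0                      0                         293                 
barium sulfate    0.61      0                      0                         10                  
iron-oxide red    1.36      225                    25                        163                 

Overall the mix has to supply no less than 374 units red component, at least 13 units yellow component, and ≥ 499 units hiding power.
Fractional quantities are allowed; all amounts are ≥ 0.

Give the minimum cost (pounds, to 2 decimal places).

Let x1 = kg of carbon black, x2 = kg of barium sulfate, x3 = kg of iron-oxide red.
Minimise 2.07x1 + 0.61x2 + 1.36x3 subject to:
  225x3 ≥ 374   (red component)
  25x3 ≥ 13   (yellow component)
  293x1 + 10x2 + 163x3 ≥ 499   (hiding power)
  x1, x2, x3 ≥ 0.
The minimum-cost mix takes nothing from barium sulfate — only carbon black, iron-oxide red. There the red component and hiding power constraints are tight.
That vertex is x1 = 0.7784, x3 = 1.662.
Hence cost = 2.07·0.7784 + 1.36·1.662 = £3.8716.

£3.87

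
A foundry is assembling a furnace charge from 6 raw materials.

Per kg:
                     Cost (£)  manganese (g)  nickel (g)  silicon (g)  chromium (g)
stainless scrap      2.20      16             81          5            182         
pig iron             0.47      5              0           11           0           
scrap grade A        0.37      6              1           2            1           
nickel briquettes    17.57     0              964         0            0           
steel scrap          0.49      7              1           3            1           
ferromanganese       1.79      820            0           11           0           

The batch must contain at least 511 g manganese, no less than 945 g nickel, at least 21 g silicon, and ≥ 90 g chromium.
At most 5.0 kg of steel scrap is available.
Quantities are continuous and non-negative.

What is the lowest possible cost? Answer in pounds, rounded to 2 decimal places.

£19.17

Set it up as a linear program. Let x1 = kg of stainless scrap, x2 = kg of pig iron, x3 = kg of scrap grade A, x4 = kg of nickel briquettes, x5 = kg of steel scrap, x6 = kg of ferromanganese.
Minimise 2.2x1 + 0.47x2 + 0.37x3 + 17.57x4 + 0.49x5 + 1.79x6 subject to:
  16x1 + 5x2 + 6x3 + 7x5 + 820x6 ≥ 511   (manganese)
  81x1 + 1x3 + 964x4 + 1x5 ≥ 945   (nickel)
  5x1 + 11x2 + 2x3 + 3x5 + 11x6 ≥ 21   (silicon)
  182x1 + 1x3 + 1x5 ≥ 90   (chromium)
  x5 ≤ 5
  x1, x2, x3, x4, x5, x6 ≥ 0.
At the optimum only stainless scrap, pig iron, nickel briquettes, ferromanganese are positive (scrap grade A, steel scrap = 0). The manganese, nickel, silicon, chromium requirements are met with equality.
Solving gives x1 = 0.4945, x2 = 1.077, x4 = 0.9387, x6 = 0.607.
Total cost: 2.2·0.4945 + 0.47·1.077 + 17.57·0.9387 + 1.79·0.607 = 19.1736.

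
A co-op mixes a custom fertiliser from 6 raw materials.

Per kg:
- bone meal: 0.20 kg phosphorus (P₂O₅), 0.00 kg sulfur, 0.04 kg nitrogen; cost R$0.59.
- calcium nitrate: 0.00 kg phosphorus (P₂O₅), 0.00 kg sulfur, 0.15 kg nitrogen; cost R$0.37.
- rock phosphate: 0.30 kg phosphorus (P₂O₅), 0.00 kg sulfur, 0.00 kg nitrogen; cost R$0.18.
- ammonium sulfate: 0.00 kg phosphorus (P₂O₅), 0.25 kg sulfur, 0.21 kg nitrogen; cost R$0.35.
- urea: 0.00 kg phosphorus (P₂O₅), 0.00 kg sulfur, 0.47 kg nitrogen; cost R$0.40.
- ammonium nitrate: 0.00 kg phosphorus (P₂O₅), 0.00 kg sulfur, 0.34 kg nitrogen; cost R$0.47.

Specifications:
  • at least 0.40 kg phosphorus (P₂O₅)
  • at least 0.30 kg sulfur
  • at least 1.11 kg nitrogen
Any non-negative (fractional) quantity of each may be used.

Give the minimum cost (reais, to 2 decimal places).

Treat it as an LP. Let x1 = kg of bone meal, x2 = kg of calcium nitrate, x3 = kg of rock phosphate, x4 = kg of ammonium sulfate, x5 = kg of urea, x6 = kg of ammonium nitrate.
Minimize 0.59x1 + 0.37x2 + 0.18x3 + 0.35x4 + 0.4x5 + 0.47x6 s.t.:
  0.2x1 + 0.3x3 ≥ 0.4   (phosphorus (P₂O₅))
  0.25x4 ≥ 0.3   (sulfur)
  0.04x1 + 0.15x2 + 0.21x4 + 0.47x5 + 0.34x6 ≥ 1.11   (nitrogen)
  x1, x2, x3, x4, x5, x6 ≥ 0.
The minimum-cost mix takes nothing from bone meal, calcium nitrate, ammonium nitrate — only rock phosphate, ammonium sulfate, urea. Binding constraints: phosphorus (P₂O₅), sulfur, nitrogen.
Optimal quantities: rock phosphate = 1.333 kg, ammonium sulfate = 1.2 kg, urea = 1.826 kg.
Hence cost = 0.18·1.333 + 0.35·1.2 + 0.4·1.826 = R$1.3903.

R$1.39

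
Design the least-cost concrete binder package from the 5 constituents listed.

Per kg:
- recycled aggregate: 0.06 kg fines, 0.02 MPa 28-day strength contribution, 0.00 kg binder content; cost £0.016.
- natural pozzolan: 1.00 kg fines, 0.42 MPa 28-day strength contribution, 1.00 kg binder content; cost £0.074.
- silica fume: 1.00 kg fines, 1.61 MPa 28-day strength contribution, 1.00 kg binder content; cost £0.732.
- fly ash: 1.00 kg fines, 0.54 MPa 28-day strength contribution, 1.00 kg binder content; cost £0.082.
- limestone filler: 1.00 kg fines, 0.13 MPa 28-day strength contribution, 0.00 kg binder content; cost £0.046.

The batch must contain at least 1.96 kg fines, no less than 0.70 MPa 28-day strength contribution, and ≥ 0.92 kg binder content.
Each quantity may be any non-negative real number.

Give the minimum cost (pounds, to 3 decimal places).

£0.129

Treat it as an LP. Let x1 = kg of recycled aggregate, x2 = kg of natural pozzolan, x3 = kg of silica fume, x4 = kg of fly ash, x5 = kg of limestone filler.
Minimise 0.016x1 + 0.074x2 + 0.732x3 + 0.082x4 + 0.046x5 with:
  0.06x1 + 1x2 + 1x3 + 1x4 + 1x5 ≥ 1.96   (fines)
  0.02x1 + 0.42x2 + 1.61x3 + 0.54x4 + 0.13x5 ≥ 0.7   (28-day strength contribution)
  1x2 + 1x3 + 1x4 ≥ 0.92   (binder content)
  x1, x2, x3, x4, x5 ≥ 0.
At the optimum only fly ash, limestone filler are positive (recycled aggregate, natural pozzolan, silica fume = 0). There the fines and 28-day strength contribution constraints are tight.
Optimal quantities: fly ash = 1.086 kg, limestone filler = 0.8741 kg.
Hence cost = 0.082·1.086 + 0.046·0.8741 = £0.12926.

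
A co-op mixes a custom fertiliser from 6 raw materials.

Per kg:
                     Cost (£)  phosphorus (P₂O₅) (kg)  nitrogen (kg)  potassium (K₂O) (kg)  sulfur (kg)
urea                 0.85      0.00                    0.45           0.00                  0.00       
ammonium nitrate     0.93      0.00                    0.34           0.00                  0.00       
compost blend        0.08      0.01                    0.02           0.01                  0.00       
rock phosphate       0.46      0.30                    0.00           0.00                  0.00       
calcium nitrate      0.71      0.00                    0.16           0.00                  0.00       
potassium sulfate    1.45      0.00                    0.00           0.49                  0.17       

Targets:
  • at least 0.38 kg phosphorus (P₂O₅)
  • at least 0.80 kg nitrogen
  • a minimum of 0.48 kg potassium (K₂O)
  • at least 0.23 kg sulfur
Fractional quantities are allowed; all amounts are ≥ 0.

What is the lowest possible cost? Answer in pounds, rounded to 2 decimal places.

This is a linear program. Let x1 = kg of urea, x2 = kg of ammonium nitrate, x3 = kg of compost blend, x4 = kg of rock phosphate, x5 = kg of calcium nitrate, x6 = kg of potassium sulfate.
Minimize 0.85x1 + 0.93x2 + 0.08x3 + 0.46x4 + 0.71x5 + 1.45x6 with:
  0.01x3 + 0.3x4 ≥ 0.38   (phosphorus (P₂O₅))
  0.45x1 + 0.34x2 + 0.02x3 + 0.16x5 ≥ 0.8   (nitrogen)
  0.01x3 + 0.49x6 ≥ 0.48   (potassium (K₂O))
  0.17x6 ≥ 0.23   (sulfur)
  x1, x2, x3, x4, x5, x6 ≥ 0.
At the optimum only urea, rock phosphate, potassium sulfate are positive (ammonium nitrate, compost blend, calcium nitrate = 0). There the phosphorus (P₂O₅), nitrogen, sulfur constraints are tight.
Solving gives x1 = 1.778, x4 = 1.267, x6 = 1.353.
Objective = 0.85·1.778 + 0.46·1.267 + 1.45·1.353 = 4.0560.

£4.06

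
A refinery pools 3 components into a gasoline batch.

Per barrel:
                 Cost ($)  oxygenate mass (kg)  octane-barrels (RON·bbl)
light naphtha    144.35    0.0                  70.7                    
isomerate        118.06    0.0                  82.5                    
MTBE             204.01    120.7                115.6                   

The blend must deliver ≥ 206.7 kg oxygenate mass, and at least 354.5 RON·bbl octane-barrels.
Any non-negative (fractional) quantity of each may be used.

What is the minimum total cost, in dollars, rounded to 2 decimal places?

Treat it as an LP. Let x1 = barrels of light naphtha, x2 = barrels of isomerate, x3 = barrels of MTBE.
Minimize 144.35x1 + 118.06x2 + 204.01x3 s.t.:
  120.7x3 ≥ 206.7   (oxygenate mass)
  70.7x1 + 82.5x2 + 115.6x3 ≥ 354.5   (octane-barrels)
  x1, x2, x3 ≥ 0.
The cheapest feasible vertex uses only isomerate, MTBE; light naphtha is not used. There the oxygenate mass and octane-barrels constraints are tight.
So isomerate = 1.8974 barrels, MTBE = 1.7125 barrels.
Cost = 118.06·1.8974 + 204.01·1.7125 = 573.3742.

$573.37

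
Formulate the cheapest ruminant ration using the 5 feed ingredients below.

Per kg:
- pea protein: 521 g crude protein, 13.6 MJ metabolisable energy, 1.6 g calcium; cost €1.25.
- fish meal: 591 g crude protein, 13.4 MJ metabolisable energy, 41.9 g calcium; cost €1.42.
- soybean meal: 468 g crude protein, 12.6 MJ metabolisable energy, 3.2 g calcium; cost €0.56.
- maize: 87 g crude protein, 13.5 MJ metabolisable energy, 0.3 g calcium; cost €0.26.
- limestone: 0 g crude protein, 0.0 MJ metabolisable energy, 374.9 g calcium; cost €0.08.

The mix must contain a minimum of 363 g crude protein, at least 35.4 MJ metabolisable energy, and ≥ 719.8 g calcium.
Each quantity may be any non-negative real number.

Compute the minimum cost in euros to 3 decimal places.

€0.946

Treat it as an LP. Let x1 = kg of pea protein, x2 = kg of fish meal, x3 = kg of soybean meal, x4 = kg of maize, x5 = kg of limestone.
Minimise 1.25x1 + 1.42x2 + 0.56x3 + 0.26x4 + 0.08x5 with:
  521x1 + 591x2 + 468x3 + 87x4 ≥ 363   (crude protein)
  13.6x1 + 13.4x2 + 12.6x3 + 13.5x4 ≥ 35.4   (metabolisable energy)
  1.6x1 + 41.9x2 + 3.2x3 + 0.3x4 + 374.9x5 ≥ 719.8   (calcium)
  x1, x2, x3, x4, x5 ≥ 0.
The minimum-cost mix takes nothing from pea protein, fish meal — only soybean meal, maize, limestone. There the crude protein, metabolisable energy, calcium constraints are tight.
Solving gives x3 = 0.3487, x4 = 2.297, x5 = 1.915.
Cost = 0.56·0.3487 + 0.26·2.297 + 0.08·1.915 = 0.94569.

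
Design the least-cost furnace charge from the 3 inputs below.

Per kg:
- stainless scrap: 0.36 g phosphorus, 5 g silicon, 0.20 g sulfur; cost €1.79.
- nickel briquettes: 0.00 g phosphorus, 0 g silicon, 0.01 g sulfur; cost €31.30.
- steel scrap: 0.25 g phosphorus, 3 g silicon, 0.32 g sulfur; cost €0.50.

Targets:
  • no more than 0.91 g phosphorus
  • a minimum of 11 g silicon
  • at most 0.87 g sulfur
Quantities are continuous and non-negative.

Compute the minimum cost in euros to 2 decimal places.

Let x1 = kg of stainless scrap, x2 = kg of nickel briquettes, x3 = kg of steel scrap.
Minimize 1.79x1 + 31.3x2 + 0.5x3 subject to:
  0.36x1 + 0.25x3 ≤ 0.91   (phosphorus)
  5x1 + 3x3 ≥ 11   (silicon)
  0.2x1 + 0.01x2 + 0.32x3 ≤ 0.87   (sulfur)
  x1, x2, x3 ≥ 0.
At the optimum only stainless scrap, steel scrap are positive (nickel briquettes = 0). There the silicon and sulfur constraints are tight.
So stainless scrap = 0.91 kg, steel scrap = 2.15 kg.
Objective = 1.79·0.91 + 0.5·2.15 = 2.7039.

€2.70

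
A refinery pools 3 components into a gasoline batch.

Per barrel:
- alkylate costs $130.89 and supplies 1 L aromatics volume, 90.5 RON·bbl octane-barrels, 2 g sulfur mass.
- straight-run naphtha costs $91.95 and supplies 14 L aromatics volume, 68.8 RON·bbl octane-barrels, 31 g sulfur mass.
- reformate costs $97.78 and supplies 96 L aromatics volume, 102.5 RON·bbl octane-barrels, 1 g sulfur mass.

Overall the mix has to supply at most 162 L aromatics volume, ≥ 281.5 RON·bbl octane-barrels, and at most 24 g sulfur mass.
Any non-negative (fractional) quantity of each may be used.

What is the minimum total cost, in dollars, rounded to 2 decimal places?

$322.27

Let x1 = barrels of alkylate, x2 = barrels of straight-run naphtha, x3 = barrels of reformate.
Minimize 130.89x1 + 91.95x2 + 97.78x3 subject to:
  1x1 + 14x2 + 96x3 ≤ 162   (aromatics volume)
  90.5x1 + 68.8x2 + 102.5x3 ≥ 281.5   (octane-barrels)
  2x1 + 31x2 + 1x3 ≤ 24   (sulfur mass)
  x1, x2, x3 ≥ 0.
The optimal mix uses every input. There the aromatics volume, octane-barrels, sulfur mass constraints are tight.
That vertex is x1 = 0.80954, x2 = 0.67096, x3 = 1.5812.
Total cost: 130.89·0.80954 + 91.95·0.67096 + 97.78·1.5812 = 322.2652.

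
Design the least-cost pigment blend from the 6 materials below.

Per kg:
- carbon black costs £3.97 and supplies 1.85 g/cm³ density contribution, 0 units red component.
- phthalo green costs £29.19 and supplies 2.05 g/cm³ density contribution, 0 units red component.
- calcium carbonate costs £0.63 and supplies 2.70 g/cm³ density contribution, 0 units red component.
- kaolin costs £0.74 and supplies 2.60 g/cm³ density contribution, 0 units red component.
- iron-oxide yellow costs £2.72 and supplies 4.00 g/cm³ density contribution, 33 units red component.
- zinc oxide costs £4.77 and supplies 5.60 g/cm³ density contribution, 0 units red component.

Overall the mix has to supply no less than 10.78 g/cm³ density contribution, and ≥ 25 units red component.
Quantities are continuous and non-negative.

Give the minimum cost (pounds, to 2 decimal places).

£3.87

Treat it as an LP. Let x1 = kg of carbon black, x2 = kg of phthalo green, x3 = kg of calcium carbonate, x4 = kg of kaolin, x5 = kg of iron-oxide yellow, x6 = kg of zinc oxide.
min 3.97x1 + 29.19x2 + 0.63x3 + 0.74x4 + 2.72x5 + 4.77x6 subject to:
  1.85x1 + 2.05x2 + 2.7x3 + 2.6x4 + 4x5 + 5.6x6 ≥ 10.78   (density contribution)
  33x5 ≥ 25   (red component)
  x1, x2, x3, x4, x5, x6 ≥ 0.
At the optimum only calcium carbonate, iron-oxide yellow are positive (carbon black, phthalo green, kaolin, zinc oxide = 0). Binding constraints: density contribution and red component.
So calcium carbonate = 2.87 kg, iron-oxide yellow = 0.7576 kg.
Total cost: 0.63·2.87 + 2.72·0.7576 = 3.8688.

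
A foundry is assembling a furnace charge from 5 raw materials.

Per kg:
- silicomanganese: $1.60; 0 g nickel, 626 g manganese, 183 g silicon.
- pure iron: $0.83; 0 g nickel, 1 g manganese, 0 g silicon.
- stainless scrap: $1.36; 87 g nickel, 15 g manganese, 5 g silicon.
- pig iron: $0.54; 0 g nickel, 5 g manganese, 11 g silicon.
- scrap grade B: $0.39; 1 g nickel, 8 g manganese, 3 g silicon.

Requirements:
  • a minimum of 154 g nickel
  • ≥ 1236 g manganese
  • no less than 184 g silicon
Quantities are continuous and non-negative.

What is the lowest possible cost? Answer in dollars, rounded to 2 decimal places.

Treat it as an LP. Let x1 = kg of silicomanganese, x2 = kg of pure iron, x3 = kg of stainless scrap, x4 = kg of pig iron, x5 = kg of scrap grade B.
min 1.6x1 + 0.83x2 + 1.36x3 + 0.54x4 + 0.39x5 with:
  87x3 + 1x5 ≥ 154   (nickel)
  626x1 + 1x2 + 15x3 + 5x4 + 8x5 ≥ 1236   (manganese)
  183x1 + 5x3 + 11x4 + 3x5 ≥ 184   (silicon)
  x1, x2, x3, x4, x5 ≥ 0.
The cheapest feasible vertex uses only silicomanganese, stainless scrap; pure iron, pig iron, scrap grade B are not used. Binding constraints: nickel and manganese.
Solving gives x1 = 1.932, x3 = 1.77.
Objective = 1.6·1.932 + 1.36·1.77 = 5.4984.

$5.50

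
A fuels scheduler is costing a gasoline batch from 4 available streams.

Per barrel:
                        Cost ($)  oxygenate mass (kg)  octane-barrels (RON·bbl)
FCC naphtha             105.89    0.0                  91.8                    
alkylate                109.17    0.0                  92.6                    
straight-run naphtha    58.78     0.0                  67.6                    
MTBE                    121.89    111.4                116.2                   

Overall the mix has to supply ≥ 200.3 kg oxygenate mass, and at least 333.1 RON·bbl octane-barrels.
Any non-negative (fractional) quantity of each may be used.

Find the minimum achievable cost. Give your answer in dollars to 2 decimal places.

Let x1 = barrels of FCC naphtha, x2 = barrels of alkylate, x3 = barrels of straight-run naphtha, x4 = barrels of MTBE.
min 105.89x1 + 109.17x2 + 58.78x3 + 121.89x4 s.t.:
  111.4x4 ≥ 200.3   (oxygenate mass)
  91.8x1 + 92.6x2 + 67.6x3 + 116.2x4 ≥ 333.1   (octane-barrels)
  x1, x2, x3, x4 ≥ 0.
At the optimum only straight-run naphtha, MTBE are positive (FCC naphtha, alkylate = 0). There the oxygenate mass and octane-barrels constraints are tight.
So straight-run naphtha = 1.8368 barrels, MTBE = 1.798 barrels.
Total cost: 58.78·1.8368 + 121.89·1.798 = 327.1253.

$327.13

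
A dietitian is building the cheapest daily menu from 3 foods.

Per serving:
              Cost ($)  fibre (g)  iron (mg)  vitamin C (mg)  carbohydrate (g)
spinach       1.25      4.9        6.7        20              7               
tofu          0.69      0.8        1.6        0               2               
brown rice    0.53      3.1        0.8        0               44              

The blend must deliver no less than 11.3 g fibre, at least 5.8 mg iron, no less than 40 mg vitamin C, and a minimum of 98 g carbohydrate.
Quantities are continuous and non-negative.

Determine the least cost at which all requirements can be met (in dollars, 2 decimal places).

This is a linear program. Let x1 = servings of spinach, x2 = servings of tofu, x3 = servings of brown rice.
Minimise 1.25x1 + 0.69x2 + 0.53x3 subject to:
  4.9x1 + 0.8x2 + 3.1x3 ≥ 11.3   (fibre)
  6.7x1 + 1.6x2 + 0.8x3 ≥ 5.8   (iron)
  20x1 ≥ 40   (vitamin C)
  7x1 + 2x2 + 44x3 ≥ 98   (carbohydrate)
  x1, x2, x3 ≥ 0.
The cheapest feasible vertex uses only spinach, brown rice; tofu is not used. There the vitamin C and carbohydrate constraints are tight.
Solving gives x1 = 2, x3 = 1.909.
Total cost: 1.25·2 + 0.53·1.909 = 3.5118.

$3.51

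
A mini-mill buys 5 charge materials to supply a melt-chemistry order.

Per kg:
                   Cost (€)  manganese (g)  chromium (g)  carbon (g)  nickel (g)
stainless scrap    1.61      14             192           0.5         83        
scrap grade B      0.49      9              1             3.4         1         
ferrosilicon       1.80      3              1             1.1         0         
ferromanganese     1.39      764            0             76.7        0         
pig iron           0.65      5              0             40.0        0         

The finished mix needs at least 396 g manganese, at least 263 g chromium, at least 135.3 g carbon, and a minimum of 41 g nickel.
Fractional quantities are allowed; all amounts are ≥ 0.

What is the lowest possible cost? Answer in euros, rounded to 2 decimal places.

€4.46

This is a linear program. Let x1 = kg of stainless scrap, x2 = kg of scrap grade B, x3 = kg of ferrosilicon, x4 = kg of ferromanganese, x5 = kg of pig iron.
Minimise 1.61x1 + 0.49x2 + 1.8x3 + 1.39x4 + 0.65x5 s.t.:
  14x1 + 9x2 + 3x3 + 764x4 + 5x5 ≥ 396   (manganese)
  192x1 + 1x2 + 1x3 ≥ 263   (chromium)
  0.5x1 + 3.4x2 + 1.1x3 + 76.7x4 + 40x5 ≥ 135.3   (carbon)
  83x1 + 1x2 ≥ 41   (nickel)
  x1, x2, x3, x4, x5 ≥ 0.
The optimal basis is {stainless scrap, ferromanganese, pig iron}; scrap grade B, ferrosilicon drop out. Binding constraints: manganese, chromium, carbon.
That vertex is x1 = 1.37, x4 = 0.4772, x5 = 2.45.
Total cost: 1.61·1.37 + 1.39·0.4772 + 0.65·2.45 = 4.4615.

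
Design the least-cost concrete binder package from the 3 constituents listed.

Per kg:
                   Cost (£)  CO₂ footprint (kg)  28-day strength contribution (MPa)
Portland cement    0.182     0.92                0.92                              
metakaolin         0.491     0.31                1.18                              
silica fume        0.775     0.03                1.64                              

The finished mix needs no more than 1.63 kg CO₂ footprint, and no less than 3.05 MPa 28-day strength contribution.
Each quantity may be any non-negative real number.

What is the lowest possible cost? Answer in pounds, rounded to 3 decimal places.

This is a linear program. Let x1 = kg of Portland cement, x2 = kg of metakaolin, x3 = kg of silica fume.
min 0.182x1 + 0.491x2 + 0.775x3 s.t.:
  0.92x1 + 0.31x2 + 0.03x3 ≤ 1.63   (CO₂ footprint)
  0.92x1 + 1.18x2 + 1.64x3 ≥ 3.05   (28-day strength contribution)
  x1, x2, x3 ≥ 0.
The cheapest feasible vertex uses only Portland cement, silica fume; metakaolin is not used. Binding constraints: CO₂ footprint and 28-day strength contribution.
Optimal quantities: Portland cement = 1.743 kg, silica fume = 0.882 kg.
Objective = 0.182·1.743 + 0.775·0.882 = 1.00078.

£1.001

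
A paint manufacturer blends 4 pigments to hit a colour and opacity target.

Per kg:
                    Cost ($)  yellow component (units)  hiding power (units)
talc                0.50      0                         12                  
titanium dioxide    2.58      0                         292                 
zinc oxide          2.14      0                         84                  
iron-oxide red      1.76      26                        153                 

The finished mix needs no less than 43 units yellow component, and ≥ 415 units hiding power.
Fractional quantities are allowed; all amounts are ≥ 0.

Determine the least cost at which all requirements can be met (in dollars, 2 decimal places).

$4.34

Set it up as a linear program. Let x1 = kg of talc, x2 = kg of titanium dioxide, x3 = kg of zinc oxide, x4 = kg of iron-oxide red.
Minimize 0.5x1 + 2.58x2 + 2.14x3 + 1.76x4 s.t.:
  26x4 ≥ 43   (yellow component)
  12x1 + 292x2 + 84x3 + 153x4 ≥ 415   (hiding power)
  x1, x2, x3, x4 ≥ 0.
The cheapest feasible vertex uses only titanium dioxide, iron-oxide red; talc, zinc oxide are not used. Binding constraints: yellow component and hiding power.
Optimal quantities: titanium dioxide = 0.5547 kg, iron-oxide red = 1.654 kg.
Cost = 2.58·0.5547 + 1.76·1.654 = 4.3422.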